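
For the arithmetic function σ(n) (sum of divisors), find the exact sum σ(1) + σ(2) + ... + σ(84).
Σ_{n ≤ 84} σ(n) = 5869

Compute σ(n) for each 1 ≤ n ≤ 84: σ(1) = 1, σ(2) = 3, σ(3) = 4, σ(4) = 7, σ(5) = 6, σ(6) = 12, σ(7) = 8, σ(8) = 15, σ(9) = 13, σ(10) = 18, σ(11) = 12, σ(12) = 28, σ(13) = 14, σ(14) = 24, σ(15) = 24, σ(16) = 31, σ(17) = 18, σ(18) = 39, σ(19) = 20, σ(20) = 42, σ(21) = 32, σ(22) = 36, σ(23) = 24, σ(24) = 60, σ(25) = 31, σ(26) = 42, σ(27) = 40, σ(28) = 56, σ(29) = 30, σ(30) = 72, σ(31) = 32, σ(32) = 63, σ(33) = 48, σ(34) = 54, σ(35) = 48, σ(36) = 91, σ(37) = 38, σ(38) = 60, σ(39) = 56, σ(40) = 90, σ(41) = 42, σ(42) = 96, σ(43) = 44, σ(44) = 84, σ(45) = 78, σ(46) = 72, σ(47) = 48, σ(48) = 124, σ(49) = 57, σ(50) = 93, σ(51) = 72, σ(52) = 98, σ(53) = 54, σ(54) = 120, σ(55) = 72, σ(56) = 120, σ(57) = 80, σ(58) = 90, σ(59) = 60, σ(60) = 168, σ(61) = 62, σ(62) = 96, σ(63) = 104, σ(64) = 127, σ(65) = 84, σ(66) = 144, σ(67) = 68, σ(68) = 126, σ(69) = 96, σ(70) = 144, σ(71) = 72, σ(72) = 195, σ(73) = 74, σ(74) = 114, σ(75) = 124, σ(76) = 140, σ(77) = 96, σ(78) = 168, σ(79) = 80, σ(80) = 186, σ(81) = 121, σ(82) = 126, σ(83) = 84, σ(84) = 224. Summing all 84 values: 5869. (Average order: Σ_{n ≤ x} σ(n) ~ (π²/12) x². For x = 84, (π²/12)·84² ≈ 5803.33.)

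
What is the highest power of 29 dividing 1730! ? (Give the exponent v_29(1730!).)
v_29(1730!) = 61

Legendre's formula: v_p(n!) = Σ_{k ≥ 1} ⌊n / p^k⌋. For p = 29, n = 1730, the terms are:
  ⌊1730/29^1⌋ = ⌊1730/29⌋ = 59
  ⌊1730/29^2⌋ = ⌊1730/841⌋ = 2
(the next term ⌊1730/29^3⌋ = 0, terminating the sum). Summing: v_29(1730!) = 59 + 2 = 61.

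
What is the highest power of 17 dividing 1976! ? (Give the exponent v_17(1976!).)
v_17(1976!) = 122

Legendre's formula: v_p(n!) = Σ_{k ≥ 1} ⌊n / p^k⌋. For p = 17, n = 1976, the terms are:
  ⌊1976/17^1⌋ = ⌊1976/17⌋ = 116
  ⌊1976/17^2⌋ = ⌊1976/289⌋ = 6
(the next term ⌊1976/17^3⌋ = 0, terminating the sum). Summing: v_17(1976!) = 116 + 6 = 122.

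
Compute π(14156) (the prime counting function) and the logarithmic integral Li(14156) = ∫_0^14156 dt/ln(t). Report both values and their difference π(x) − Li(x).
π(14156) = 1666;  Li(14156) ≈ 1688.59;  π(x) − Li(x) ≈ -22.59.

Direct count of primes ≤ 14156 gives π(14156) = 1666. Numerical evaluation of the logarithmic integral gives Li(14156) ≈ 1688.59. The difference π(x) − Li(x) ≈ -22.59 is typically negative for small/moderate x (Li(x) overestimates), though Littlewood's theorem shows this sign changes infinitely often.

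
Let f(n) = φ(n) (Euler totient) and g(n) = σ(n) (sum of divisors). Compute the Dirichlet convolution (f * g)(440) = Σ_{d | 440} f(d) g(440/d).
(φ * σ)(440) = 7040

Divisors of 440: [1, 2, 4, 5, 8, 10, 11, 20, 22, 40, 44, 55, 88, 110, 220, 440]. For each d | 440:
  d = 1: φ(1) · σ(440/1) = 1 · 1080 = 1080
  d = 2: φ(2) · σ(440/2) = 1 · 504 = 504
  d = 4: φ(4) · σ(440/4) = 2 · 216 = 432
  d = 5: φ(5) · σ(440/5) = 4 · 180 = 720
  d = 8: φ(8) · σ(440/8) = 4 · 72 = 288
  d = 10: φ(10) · σ(440/10) = 4 · 84 = 336
  d = 11: φ(11) · σ(440/11) = 10 · 90 = 900
  d = 20: φ(20) · σ(440/20) = 8 · 36 = 288
  d = 22: φ(22) · σ(440/22) = 10 · 42 = 420
  d = 40: φ(40) · σ(440/40) = 16 · 12 = 192
  d = 44: φ(44) · σ(440/44) = 20 · 18 = 360
  d = 55: φ(55) · σ(440/55) = 40 · 15 = 600
  d = 88: φ(88) · σ(440/88) = 40 · 6 = 240
  d = 110: φ(110) · σ(440/110) = 40 · 7 = 280
  d = 220: φ(220) · σ(440/220) = 80 · 3 = 240
  d = 440: φ(440) · σ(440/440) = 160 · 1 = 160
Summing: (φ * σ)(440) = 1080 + 504 + 432 + 720 + 288 + 336 + 900 + 288 + 420 + 192 + 360 + 600 + 240 + 280 + 240 + 160 = 7040.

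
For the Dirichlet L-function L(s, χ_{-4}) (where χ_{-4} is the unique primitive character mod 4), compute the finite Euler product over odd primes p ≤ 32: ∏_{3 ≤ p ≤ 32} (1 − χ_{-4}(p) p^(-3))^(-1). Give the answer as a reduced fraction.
∏ = 16829566118167783909225/17369167366519535960064

The odd primes p ≤ 32 are [3, 5, 7, 11, 13, 17, 19, 23, 29, 31]. For each, χ(p) = 1 if p ≡ 1 mod 4, χ(p) = −1 if p ≡ 3 mod 4. Taking (1 − χ(p)/p^3)^(-1) = p^3/(p^3 − χ(p)): (1 − (-1)/3^3)^(-1) · (1 − (1)/5^3)^(-1) · (1 − (-1)/7^3)^(-1) · (1 − (-1)/11^3)^(-1) · (1 − (1)/13^3)^(-1) · (1 − (1)/17^3)^(-1) · (1 − (-1)/19^3)^(-1) · (1 − (-1)/23^3)^(-1) · (1 − (1)/29^3)^(-1) · (1 − (-1)/31^3)^(-1) = 16829566118167783909225/17369167366519535960064.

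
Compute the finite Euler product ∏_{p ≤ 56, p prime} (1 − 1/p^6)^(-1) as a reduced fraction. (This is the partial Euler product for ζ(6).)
∏ = 16399916697843255011967930971578711261087839227653922144798329822985430357794635/16120340632419383592544649060829667066167081196619966516987203957241678930116608

The primes p ≤ 56 are [2, 3, 5, 7, 11, 13, 17, 19, 23, 29, 31, 37, 41, 43, 47, 53]. For each prime, (1 − 1/p^6)^(-1) = p^6 / (p^6 − 1). The product is (1 − 1/2^6)^(-1), (1 − 1/3^6)^(-1), (1 − 1/5^6)^(-1), (1 − 1/7^6)^(-1), (1 − 1/11^6)^(-1), (1 − 1/13^6)^(-1), (1 − 1/17^6)^(-1), (1 − 1/19^6)^(-1), (1 − 1/23^6)^(-1), (1 − 1/29^6)^(-1), (1 − 1/31^6)^(-1), (1 − 1/37^6)^(-1), (1 − 1/41^6)^(-1), (1 − 1/43^6)^(-1), (1 − 1/47^6)^(-1), (1 − 1/53^6)^(-1) = ∏ p^6 / (p^6 − 1) = 16399916697843255011967930971578711261087839227653922144798329822985430357794635/16120340632419383592544649060829667066167081196619966516987203957241678930116608.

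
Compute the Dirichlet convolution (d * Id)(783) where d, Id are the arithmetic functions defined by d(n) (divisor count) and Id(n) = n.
(d * Id)(783) = 1798

Divisors of 783: [1, 3, 9, 27, 29, 87, 261, 783]. For each d | 783:
  d = 1: d(1) · Id(783/1) = 1 · 783 = 783
  d = 3: d(3) · Id(783/3) = 2 · 261 = 522
  d = 9: d(9) · Id(783/9) = 3 · 87 = 261
  d = 27: d(27) · Id(783/27) = 4 · 29 = 116
  d = 29: d(29) · Id(783/29) = 2 · 27 = 54
  d = 87: d(87) · Id(783/87) = 4 · 9 = 36
  d = 261: d(261) · Id(783/261) = 6 · 3 = 18
  d = 783: d(783) · Id(783/783) = 8 · 1 = 8
Summing: (d * Id)(783) = 783 + 522 + 261 + 116 + 54 + 36 + 18 + 8 = 1798.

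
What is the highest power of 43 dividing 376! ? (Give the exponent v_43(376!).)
v_43(376!) = 8

Legendre's formula: v_p(n!) = Σ_{k ≥ 1} ⌊n / p^k⌋. For p = 43, n = 376, the terms are:
  ⌊376/43^1⌋ = ⌊376/43⌋ = 8
(the next term ⌊376/43^2⌋ = 0, terminating the sum). Summing: v_43(376!) = 8 = 8.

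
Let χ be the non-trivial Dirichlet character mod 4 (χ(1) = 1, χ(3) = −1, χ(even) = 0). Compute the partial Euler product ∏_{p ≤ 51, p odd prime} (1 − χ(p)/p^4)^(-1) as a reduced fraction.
∏ = 424022009220093808147330044599350686845258380222853/428762185161728930691534489551822091105495385374720

The odd primes p ≤ 51 are [3, 5, 7, 11, 13, 17, 19, 23, 29, 31, 37, 41, 43, 47]. For each, χ(p) = 1 if p ≡ 1 mod 4, χ(p) = −1 if p ≡ 3 mod 4. Taking (1 − χ(p)/p^4)^(-1) = p^4/(p^4 − χ(p)): (1 − (-1)/3^4)^(-1) · (1 − (1)/5^4)^(-1) · (1 − (-1)/7^4)^(-1) · (1 − (-1)/11^4)^(-1) · (1 − (1)/13^4)^(-1) · (1 − (1)/17^4)^(-1) · (1 − (-1)/19^4)^(-1) · (1 − (-1)/23^4)^(-1) · (1 − (1)/29^4)^(-1) · (1 − (-1)/31^4)^(-1) · (1 − (1)/37^4)^(-1) · (1 − (1)/41^4)^(-1) · (1 − (-1)/43^4)^(-1) · (1 − (-1)/47^4)^(-1) = 424022009220093808147330044599350686845258380222853/428762185161728930691534489551822091105495385374720.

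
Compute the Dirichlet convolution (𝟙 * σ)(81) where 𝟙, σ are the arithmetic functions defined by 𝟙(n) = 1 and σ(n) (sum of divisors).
(𝟙 * σ)(81) = 179

Divisors of 81: [1, 3, 9, 27, 81]. For each d | 81:
  d = 1: 𝟙(1) · σ(81/1) = 1 · 121 = 121
  d = 3: 𝟙(3) · σ(81/3) = 1 · 40 = 40
  d = 9: 𝟙(9) · σ(81/9) = 1 · 13 = 13
  d = 27: 𝟙(27) · σ(81/27) = 1 · 4 = 4
  d = 81: 𝟙(81) · σ(81/81) = 1 · 1 = 1
Summing: (𝟙 * σ)(81) = 121 + 40 + 13 + 4 + 1 = 179.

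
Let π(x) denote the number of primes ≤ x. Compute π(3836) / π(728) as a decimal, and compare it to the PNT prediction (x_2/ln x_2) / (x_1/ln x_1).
π(3836)/π(728) = 532/129 ≈ 4.1240;  PNT prediction ≈ 4.2081.

π(728) = 129 and π(3836) = 532, so π(3836)/π(728) ≈ 4.1240. The PNT-predicted ratio is (3836/ln(3836)) / (728/ln(728)) ≈ 4.2081. The two agree to within a few percent, as expected.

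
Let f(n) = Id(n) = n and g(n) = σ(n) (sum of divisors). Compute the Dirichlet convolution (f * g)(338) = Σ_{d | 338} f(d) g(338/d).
(Id * σ)(338) = 2670

Divisors of 338: [1, 2, 13, 26, 169, 338]. For each d | 338:
  d = 1: Id(1) · σ(338/1) = 1 · 549 = 549
  d = 2: Id(2) · σ(338/2) = 2 · 183 = 366
  d = 13: Id(13) · σ(338/13) = 13 · 42 = 546
  d = 26: Id(26) · σ(338/26) = 26 · 14 = 364
  d = 169: Id(169) · σ(338/169) = 169 · 3 = 507
  d = 338: Id(338) · σ(338/338) = 338 · 1 = 338
Summing: (Id * σ)(338) = 549 + 366 + 546 + 364 + 507 + 338 = 2670.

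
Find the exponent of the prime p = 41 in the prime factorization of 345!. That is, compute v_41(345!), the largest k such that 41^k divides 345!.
v_41(345!) = 8

Legendre's formula: v_p(n!) = Σ_{k ≥ 1} ⌊n / p^k⌋. For p = 41, n = 345, the terms are:
  ⌊345/41^1⌋ = ⌊345/41⌋ = 8
(the next term ⌊345/41^2⌋ = 0, terminating the sum). Summing: v_41(345!) = 8 = 8.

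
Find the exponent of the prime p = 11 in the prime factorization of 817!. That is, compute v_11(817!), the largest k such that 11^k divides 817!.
v_11(817!) = 80

Legendre's formula: v_p(n!) = Σ_{k ≥ 1} ⌊n / p^k⌋. For p = 11, n = 817, the terms are:
  ⌊817/11^1⌋ = ⌊817/11⌋ = 74
  ⌊817/11^2⌋ = ⌊817/121⌋ = 6
(the next term ⌊817/11^3⌋ = 0, terminating the sum). Summing: v_11(817!) = 74 + 6 = 80.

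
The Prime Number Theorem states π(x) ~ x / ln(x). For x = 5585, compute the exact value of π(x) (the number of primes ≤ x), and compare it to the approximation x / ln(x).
π(5585) = 737;  x/ln(x) ≈ 647.32;  relative error ≈ 12.17%.

Directly count primes up to 5585: π(5585) = 737. The PNT approximation gives 5585/ln(5585) ≈ 5585/8.62784 ≈ 647.32. Relative error (π(x) − x/ln(x)) / π(x) ≈ 12.17%; the approximation is known to undercount slightly (Li(x) is a better estimate).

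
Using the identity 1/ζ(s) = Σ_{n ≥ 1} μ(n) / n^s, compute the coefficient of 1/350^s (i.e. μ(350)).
μ(350) = 0

Factor n = 350 = 2 · 5^2 · 7. μ(n) = 0 if any exponent ≥ 2 (not squarefree); otherwise μ(n) = (−1)^{ω(n)} where ω(n) is the number of distinct prime factors. Applying: μ(350) = 0.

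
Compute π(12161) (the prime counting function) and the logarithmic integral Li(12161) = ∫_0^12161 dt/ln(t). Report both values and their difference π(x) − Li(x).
π(12161) = 1456;  Li(12161) ≈ 1478.23;  π(x) − Li(x) ≈ -22.23.

Direct count of primes ≤ 12161 gives π(12161) = 1456. Numerical evaluation of the logarithmic integral gives Li(12161) ≈ 1478.23. The difference π(x) − Li(x) ≈ -22.23 is typically negative for small/moderate x (Li(x) overestimates), though Littlewood's theorem shows this sign changes infinitely often.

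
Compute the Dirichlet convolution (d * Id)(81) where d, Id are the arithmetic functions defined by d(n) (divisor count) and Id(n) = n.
(d * Id)(81) = 179

Divisors of 81: [1, 3, 9, 27, 81]. For each d | 81:
  d = 1: d(1) · Id(81/1) = 1 · 81 = 81
  d = 3: d(3) · Id(81/3) = 2 · 27 = 54
  d = 9: d(9) · Id(81/9) = 3 · 9 = 27
  d = 27: d(27) · Id(81/27) = 4 · 3 = 12
  d = 81: d(81) · Id(81/81) = 5 · 1 = 5
Summing: (d * Id)(81) = 81 + 54 + 27 + 12 + 5 = 179.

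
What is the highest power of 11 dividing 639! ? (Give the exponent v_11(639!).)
v_11(639!) = 63

Legendre's formula: v_p(n!) = Σ_{k ≥ 1} ⌊n / p^k⌋. For p = 11, n = 639, the terms are:
  ⌊639/11^1⌋ = ⌊639/11⌋ = 58
  ⌊639/11^2⌋ = ⌊639/121⌋ = 5
(the next term ⌊639/11^3⌋ = 0, terminating the sum). Summing: v_11(639!) = 58 + 5 = 63.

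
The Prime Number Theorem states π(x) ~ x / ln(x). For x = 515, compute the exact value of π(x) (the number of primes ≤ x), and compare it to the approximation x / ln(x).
π(515) = 97;  x/ln(x) ≈ 82.48;  relative error ≈ 14.97%.

Directly count primes up to 515: π(515) = 97. The PNT approximation gives 515/ln(515) ≈ 515/6.24417 ≈ 82.48. Relative error (π(x) − x/ln(x)) / π(x) ≈ 14.97%; the approximation is known to undercount slightly (Li(x) is a better estimate).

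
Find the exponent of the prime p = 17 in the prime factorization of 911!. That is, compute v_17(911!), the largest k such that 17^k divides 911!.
v_17(911!) = 56

Legendre's formula: v_p(n!) = Σ_{k ≥ 1} ⌊n / p^k⌋. For p = 17, n = 911, the terms are:
  ⌊911/17^1⌋ = ⌊911/17⌋ = 53
  ⌊911/17^2⌋ = ⌊911/289⌋ = 3
(the next term ⌊911/17^3⌋ = 0, terminating the sum). Summing: v_17(911!) = 53 + 3 = 56.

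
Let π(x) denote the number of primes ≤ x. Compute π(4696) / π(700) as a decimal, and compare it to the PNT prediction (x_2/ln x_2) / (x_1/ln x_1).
π(4696)/π(700) = 634/125 ≈ 5.0720;  PNT prediction ≈ 5.1982.

π(700) = 125 and π(4696) = 634, so π(4696)/π(700) ≈ 5.0720. The PNT-predicted ratio is (4696/ln(4696)) / (700/ln(700)) ≈ 5.1982. The two agree to within a few percent, as expected.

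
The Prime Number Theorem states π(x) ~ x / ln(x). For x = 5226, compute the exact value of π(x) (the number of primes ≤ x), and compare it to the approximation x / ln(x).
π(5226) = 693;  x/ln(x) ≈ 610.41;  relative error ≈ 11.92%.

Directly count primes up to 5226: π(5226) = 693. The PNT approximation gives 5226/ln(5226) ≈ 5226/8.56140 ≈ 610.41. Relative error (π(x) − x/ln(x)) / π(x) ≈ 11.92%; the approximation is known to undercount slightly (Li(x) is a better estimate).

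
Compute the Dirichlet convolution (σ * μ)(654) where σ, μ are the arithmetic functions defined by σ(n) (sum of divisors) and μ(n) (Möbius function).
(σ * μ)(654) = 654

Divisors of 654: [1, 2, 3, 6, 109, 218, 327, 654]. For each d | 654:
  d = 1: σ(1) · μ(654/1) = 1 · -1 = -1
  d = 2: σ(2) · μ(654/2) = 3 · 1 = 3
  d = 3: σ(3) · μ(654/3) = 4 · 1 = 4
  d = 6: σ(6) · μ(654/6) = 12 · -1 = -12
  d = 109: σ(109) · μ(654/109) = 110 · 1 = 110
  d = 218: σ(218) · μ(654/218) = 330 · -1 = -330
  d = 327: σ(327) · μ(654/327) = 440 · -1 = -440
  d = 654: σ(654) · μ(654/654) = 1320 · 1 = 1320
Summing: (σ * μ)(654) = -1 + 3 + 4 + -12 + 110 + -330 + -440 + 1320 = 654.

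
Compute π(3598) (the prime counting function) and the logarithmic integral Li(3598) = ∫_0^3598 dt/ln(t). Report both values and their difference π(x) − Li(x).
π(3598) = 503;  Li(3598) ≈ 516.59;  π(x) − Li(x) ≈ -13.59.

Direct count of primes ≤ 3598 gives π(3598) = 503. Numerical evaluation of the logarithmic integral gives Li(3598) ≈ 516.59. The difference π(x) − Li(x) ≈ -13.59 is typically negative for small/moderate x (Li(x) overestimates), though Littlewood's theorem shows this sign changes infinitely often.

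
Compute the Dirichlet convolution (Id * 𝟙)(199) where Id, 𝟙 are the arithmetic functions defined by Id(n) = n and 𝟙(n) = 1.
(Id * 𝟙)(199) = 200

Divisors of 199: [1, 199]. For each d | 199:
  d = 1: Id(1) · 𝟙(199/1) = 1 · 1 = 1
  d = 199: Id(199) · 𝟙(199/199) = 199 · 1 = 199
Summing: (Id * 𝟙)(199) = 1 + 199 = 200.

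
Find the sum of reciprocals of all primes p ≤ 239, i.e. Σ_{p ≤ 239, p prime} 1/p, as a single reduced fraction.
Σ 1/p = 2098799936456271323771652759516428422371386490386771476792994918184499649543226735989117756998751/1062411448280052319722448549835623701226301211611796930357321893850294264731624591303255041960530

π(239) = 52, so the primes ≤ 239 are [2, 3, 5, 7, 11, 13, 17, 19, 23, 29, 31, 37, 41, 43, 47, 53, 59, 61, 67, 71, 73, 79, 83, 89, 97, 101, 103, 107, 109, 113, 127, 131, 137, 139, 149, 151, 157, 163, 167, 173, 179, 181, 191, 193, 197, 199, 211, 223, 227, 229, 233, 239]. Summing 1/p over these primes: 2098799936456271323771652759516428422371386490386771476792994918184499649543226735989117756998751/1062411448280052319722448549835623701226301211611796930357321893850294264731624591303255041960530 ≈ 1.9755. Mertens estimate ln ln(239) + 0.2615 ≈ 1.9620.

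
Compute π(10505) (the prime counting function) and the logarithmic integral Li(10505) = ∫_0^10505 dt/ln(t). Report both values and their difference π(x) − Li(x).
π(10505) = 1285;  Li(10505) ≈ 1300.82;  π(x) − Li(x) ≈ -15.82.

Direct count of primes ≤ 10505 gives π(10505) = 1285. Numerical evaluation of the logarithmic integral gives Li(10505) ≈ 1300.82. The difference π(x) − Li(x) ≈ -15.82 is typically negative for small/moderate x (Li(x) overestimates), though Littlewood's theorem shows this sign changes infinitely often.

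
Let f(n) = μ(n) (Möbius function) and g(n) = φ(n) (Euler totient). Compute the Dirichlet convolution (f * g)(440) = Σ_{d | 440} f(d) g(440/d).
(μ * φ)(440) = 54

Divisors of 440: [1, 2, 4, 5, 8, 10, 11, 20, 22, 40, 44, 55, 88, 110, 220, 440]. For each d | 440:
  d = 1: μ(1) · φ(440/1) = 1 · 160 = 160
  d = 2: μ(2) · φ(440/2) = -1 · 80 = -80
  d = 4: μ(4) · φ(440/4) = 0 · 40 = 0
  d = 5: μ(5) · φ(440/5) = -1 · 40 = -40
  d = 8: μ(8) · φ(440/8) = 0 · 40 = 0
  d = 10: μ(10) · φ(440/10) = 1 · 20 = 20
  d = 11: μ(11) · φ(440/11) = -1 · 16 = -16
  d = 20: μ(20) · φ(440/20) = 0 · 10 = 0
  d = 22: μ(22) · φ(440/22) = 1 · 8 = 8
  d = 40: μ(40) · φ(440/40) = 0 · 10 = 0
  d = 44: μ(44) · φ(440/44) = 0 · 4 = 0
  d = 55: μ(55) · φ(440/55) = 1 · 4 = 4
  d = 88: μ(88) · φ(440/88) = 0 · 4 = 0
  d = 110: μ(110) · φ(440/110) = -1 · 2 = -2
  d = 220: μ(220) · φ(440/220) = 0 · 1 = 0
  d = 440: μ(440) · φ(440/440) = 0 · 1 = 0
Summing: (μ * φ)(440) = 160 + -80 + 0 + -40 + 0 + 20 + -16 + 0 + 8 + 0 + 0 + 4 + 0 + -2 + 0 + 0 = 54.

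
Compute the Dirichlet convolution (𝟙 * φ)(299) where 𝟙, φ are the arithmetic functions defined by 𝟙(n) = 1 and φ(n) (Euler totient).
(𝟙 * φ)(299) = 299

Divisors of 299: [1, 13, 23, 299]. For each d | 299:
  d = 1: 𝟙(1) · φ(299/1) = 1 · 264 = 264
  d = 13: 𝟙(13) · φ(299/13) = 1 · 22 = 22
  d = 23: 𝟙(23) · φ(299/23) = 1 · 12 = 12
  d = 299: 𝟙(299) · φ(299/299) = 1 · 1 = 1
Summing: (𝟙 * φ)(299) = 264 + 22 + 12 + 1 = 299.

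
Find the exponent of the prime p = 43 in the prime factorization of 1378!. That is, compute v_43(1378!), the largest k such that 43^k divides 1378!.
v_43(1378!) = 32

Legendre's formula: v_p(n!) = Σ_{k ≥ 1} ⌊n / p^k⌋. For p = 43, n = 1378, the terms are:
  ⌊1378/43^1⌋ = ⌊1378/43⌋ = 32
(the next term ⌊1378/43^2⌋ = 0, terminating the sum). Summing: v_43(1378!) = 32 = 32.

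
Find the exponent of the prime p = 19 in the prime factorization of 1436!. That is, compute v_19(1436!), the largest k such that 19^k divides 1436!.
v_19(1436!) = 78

Legendre's formula: v_p(n!) = Σ_{k ≥ 1} ⌊n / p^k⌋. For p = 19, n = 1436, the terms are:
  ⌊1436/19^1⌋ = ⌊1436/19⌋ = 75
  ⌊1436/19^2⌋ = ⌊1436/361⌋ = 3
(the next term ⌊1436/19^3⌋ = 0, terminating the sum). Summing: v_19(1436!) = 75 + 3 = 78.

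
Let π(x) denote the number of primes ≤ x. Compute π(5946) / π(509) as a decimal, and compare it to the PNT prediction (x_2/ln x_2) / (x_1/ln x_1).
π(5946)/π(509) = 780/97 ≈ 8.0412;  PNT prediction ≈ 8.3777.

π(509) = 97 and π(5946) = 780, so π(5946)/π(509) ≈ 8.0412. The PNT-predicted ratio is (5946/ln(5946)) / (509/ln(509)) ≈ 8.3777. The two agree to within a few percent, as expected.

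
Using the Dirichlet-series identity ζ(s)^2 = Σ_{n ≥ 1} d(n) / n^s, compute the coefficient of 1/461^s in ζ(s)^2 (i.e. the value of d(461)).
d(461) = 2

ζ(s)^2 = (Σ 1/m^s)(Σ 1/k^s). The coefficient of 1/n^s in the product is the number of ordered pairs (m, k) with mk = n, which equals d(n). For n = 461, divisors are [1, 461], so d(461) = 2.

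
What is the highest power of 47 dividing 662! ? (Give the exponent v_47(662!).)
v_47(662!) = 14

Legendre's formula: v_p(n!) = Σ_{k ≥ 1} ⌊n / p^k⌋. For p = 47, n = 662, the terms are:
  ⌊662/47^1⌋ = ⌊662/47⌋ = 14
(the next term ⌊662/47^2⌋ = 0, terminating the sum). Summing: v_47(662!) = 14 = 14.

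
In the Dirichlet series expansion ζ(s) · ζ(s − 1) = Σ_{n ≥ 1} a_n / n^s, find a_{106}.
σ(106) = 162

In the product (Σ m^0/m^s)(Σ k / k^s) = Σ (Σ_{d | n} d) / n^s, the coefficient of 1/n^s is σ(n) = Σ_{d | n} d. For n = 106, divisors are [1, 2, 53, 106]; summing: σ(106) = 162.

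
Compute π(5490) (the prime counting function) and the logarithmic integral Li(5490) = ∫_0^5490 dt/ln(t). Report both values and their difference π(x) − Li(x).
π(5490) = 725;  Li(5490) ≈ 741.49;  π(x) − Li(x) ≈ -16.49.

Direct count of primes ≤ 5490 gives π(5490) = 725. Numerical evaluation of the logarithmic integral gives Li(5490) ≈ 741.49. The difference π(x) − Li(x) ≈ -16.49 is typically negative for small/moderate x (Li(x) overestimates), though Littlewood's theorem shows this sign changes infinitely often.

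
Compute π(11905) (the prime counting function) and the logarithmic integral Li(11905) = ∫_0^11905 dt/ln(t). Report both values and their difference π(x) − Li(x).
π(11905) = 1426;  Li(11905) ≈ 1450.98;  π(x) − Li(x) ≈ -24.98.

Direct count of primes ≤ 11905 gives π(11905) = 1426. Numerical evaluation of the logarithmic integral gives Li(11905) ≈ 1450.98. The difference π(x) − Li(x) ≈ -24.98 is typically negative for small/moderate x (Li(x) overestimates), though Littlewood's theorem shows this sign changes infinitely often.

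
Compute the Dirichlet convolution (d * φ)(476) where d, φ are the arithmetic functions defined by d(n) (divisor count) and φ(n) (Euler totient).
(d * φ)(476) = 1008

Divisors of 476: [1, 2, 4, 7, 14, 17, 28, 34, 68, 119, 238, 476]. For each d | 476:
  d = 1: d(1) · φ(476/1) = 1 · 192 = 192
  d = 2: d(2) · φ(476/2) = 2 · 96 = 192
  d = 4: d(4) · φ(476/4) = 3 · 96 = 288
  d = 7: d(7) · φ(476/7) = 2 · 32 = 64
  d = 14: d(14) · φ(476/14) = 4 · 16 = 64
  d = 17: d(17) · φ(476/17) = 2 · 12 = 24
  d = 28: d(28) · φ(476/28) = 6 · 16 = 96
  d = 34: d(34) · φ(476/34) = 4 · 6 = 24
  d = 68: d(68) · φ(476/68) = 6 · 6 = 36
  d = 119: d(119) · φ(476/119) = 4 · 2 = 8
  d = 238: d(238) · φ(476/238) = 8 · 1 = 8
  d = 476: d(476) · φ(476/476) = 12 · 1 = 12
Summing: (d * φ)(476) = 192 + 192 + 288 + 64 + 64 + 24 + 96 + 24 + 36 + 8 + 8 + 12 = 1008.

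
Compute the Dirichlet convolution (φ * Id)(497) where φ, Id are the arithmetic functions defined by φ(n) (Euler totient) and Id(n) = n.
(φ * Id)(497) = 1833

Divisors of 497: [1, 7, 71, 497]. For each d | 497:
  d = 1: φ(1) · Id(497/1) = 1 · 497 = 497
  d = 7: φ(7) · Id(497/7) = 6 · 71 = 426
  d = 71: φ(71) · Id(497/71) = 70 · 7 = 490
  d = 497: φ(497) · Id(497/497) = 420 · 1 = 420
Summing: (φ * Id)(497) = 497 + 426 + 490 + 420 = 1833.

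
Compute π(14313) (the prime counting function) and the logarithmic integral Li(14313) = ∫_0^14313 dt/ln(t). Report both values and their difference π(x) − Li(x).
π(14313) = 1678;  Li(14313) ≈ 1705.01;  π(x) − Li(x) ≈ -27.01.

Direct count of primes ≤ 14313 gives π(14313) = 1678. Numerical evaluation of the logarithmic integral gives Li(14313) ≈ 1705.01. The difference π(x) − Li(x) ≈ -27.01 is typically negative for small/moderate x (Li(x) overestimates), though Littlewood's theorem shows this sign changes infinitely often.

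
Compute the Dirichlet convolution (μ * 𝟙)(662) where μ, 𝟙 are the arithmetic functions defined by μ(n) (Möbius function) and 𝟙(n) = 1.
(μ * 𝟙)(662) = 0

Divisors of 662: [1, 2, 331, 662]. For each d | 662:
  d = 1: μ(1) · 𝟙(662/1) = 1 · 1 = 1
  d = 2: μ(2) · 𝟙(662/2) = -1 · 1 = -1
  d = 331: μ(331) · 𝟙(662/331) = -1 · 1 = -1
  d = 662: μ(662) · 𝟙(662/662) = 1 · 1 = 1
Summing: (μ * 𝟙)(662) = 1 + -1 + -1 + 1 = 0.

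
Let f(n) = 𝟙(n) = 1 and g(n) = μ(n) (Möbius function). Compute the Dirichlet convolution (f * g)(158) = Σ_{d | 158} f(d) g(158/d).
(𝟙 * μ)(158) = 0

Divisors of 158: [1, 2, 79, 158]. For each d | 158:
  d = 1: 𝟙(1) · μ(158/1) = 1 · 1 = 1
  d = 2: 𝟙(2) · μ(158/2) = 1 · -1 = -1
  d = 79: 𝟙(79) · μ(158/79) = 1 · -1 = -1
  d = 158: 𝟙(158) · μ(158/158) = 1 · 1 = 1
Summing: (𝟙 * μ)(158) = 1 + -1 + -1 + 1 = 0.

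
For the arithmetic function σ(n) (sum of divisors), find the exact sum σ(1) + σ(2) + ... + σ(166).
Σ_{n ≤ 166} σ(n) = 22707

Compute σ(n) for each 1 ≤ n ≤ 166: σ(1) = 1, σ(2) = 3, σ(3) = 4, σ(4) = 7, σ(5) = 6, σ(6) = 12, σ(7) = 8, σ(8) = 15, σ(9) = 13, σ(10) = 18, σ(11) = 12, σ(12) = 28, σ(13) = 14, σ(14) = 24, σ(15) = 24, σ(16) = 31, σ(17) = 18, σ(18) = 39, σ(19) = 20, σ(20) = 42, σ(21) = 32, σ(22) = 36, σ(23) = 24, σ(24) = 60, σ(25) = 31, σ(26) = 42, σ(27) = 40, σ(28) = 56, σ(29) = 30, σ(30) = 72, σ(31) = 32, σ(32) = 63, σ(33) = 48, σ(34) = 54, σ(35) = 48, σ(36) = 91, σ(37) = 38, σ(38) = 60, σ(39) = 56, σ(40) = 90, σ(41) = 42, σ(42) = 96, σ(43) = 44, σ(44) = 84, σ(45) = 78, σ(46) = 72, σ(47) = 48, σ(48) = 124, σ(49) = 57, σ(50) = 93, σ(51) = 72, σ(52) = 98, σ(53) = 54, σ(54) = 120, σ(55) = 72, σ(56) = 120, σ(57) = 80, σ(58) = 90, σ(59) = 60, σ(60) = 168, σ(61) = 62, σ(62) = 96, σ(63) = 104, σ(64) = 127, σ(65) = 84, σ(66) = 144, σ(67) = 68, σ(68) = 126, σ(69) = 96, σ(70) = 144, σ(71) = 72, σ(72) = 195, σ(73) = 74, σ(74) = 114, σ(75) = 124, σ(76) = 140, σ(77) = 96, σ(78) = 168, σ(79) = 80, σ(80) = 186, σ(81) = 121, σ(82) = 126, σ(83) = 84, σ(84) = 224, σ(85) = 108, σ(86) = 132, σ(87) = 120, σ(88) = 180, σ(89) = 90, σ(90) = 234, σ(91) = 112, σ(92) = 168, σ(93) = 128, σ(94) = 144, σ(95) = 120, σ(96) = 252, σ(97) = 98, σ(98) = 171, σ(99) = 156, σ(100) = 217, σ(101) = 102, σ(102) = 216, σ(103) = 104, σ(104) = 210, σ(105) = 192, σ(106) = 162, σ(107) = 108, σ(108) = 280, σ(109) = 110, σ(110) = 216, σ(111) = 152, σ(112) = 248, σ(113) = 114, σ(114) = 240, σ(115) = 144, σ(116) = 210, σ(117) = 182, σ(118) = 180, σ(119) = 144, σ(120) = 360, σ(121) = 133, σ(122) = 186, σ(123) = 168, σ(124) = 224, σ(125) = 156, σ(126) = 312, σ(127) = 128, σ(128) = 255, σ(129) = 176, σ(130) = 252, σ(131) = 132, σ(132) = 336, σ(133) = 160, σ(134) = 204, σ(135) = 240, σ(136) = 270, σ(137) = 138, σ(138) = 288, σ(139) = 140, σ(140) = 336, σ(141) = 192, σ(142) = 216, σ(143) = 168, σ(144) = 403, σ(145) = 180, σ(146) = 222, σ(147) = 228, σ(148) = 266, σ(149) = 150, σ(150) = 372, σ(151) = 152, σ(152) = 300, σ(153) = 234, σ(154) = 288, σ(155) = 192, σ(156) = 392, σ(157) = 158, σ(158) = 240, σ(159) = 216, σ(160) = 378, σ(161) = 192, σ(162) = 363, σ(163) = 164, σ(164) = 294, σ(165) = 288, σ(166) = 252. Summing all 166 values: 22707. (Average order: Σ_{n ≤ x} σ(n) ~ (π²/12) x². For x = 166, (π²/12)·166² ≈ 22663.90.)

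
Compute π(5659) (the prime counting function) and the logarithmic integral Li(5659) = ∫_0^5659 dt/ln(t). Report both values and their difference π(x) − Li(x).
π(5659) = 746;  Li(5659) ≈ 761.09;  π(x) − Li(x) ≈ -15.09.

Direct count of primes ≤ 5659 gives π(5659) = 746. Numerical evaluation of the logarithmic integral gives Li(5659) ≈ 761.09. The difference π(x) − Li(x) ≈ -15.09 is typically negative for small/moderate x (Li(x) overestimates), though Littlewood's theorem shows this sign changes infinitely often.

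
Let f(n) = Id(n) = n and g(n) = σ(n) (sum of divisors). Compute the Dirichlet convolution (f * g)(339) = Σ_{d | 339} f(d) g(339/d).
(Id * σ)(339) = 1589

Divisors of 339: [1, 3, 113, 339]. For each d | 339:
  d = 1: Id(1) · σ(339/1) = 1 · 456 = 456
  d = 3: Id(3) · σ(339/3) = 3 · 114 = 342
  d = 113: Id(113) · σ(339/113) = 113 · 4 = 452
  d = 339: Id(339) · σ(339/339) = 339 · 1 = 339
Summing: (Id * σ)(339) = 456 + 342 + 452 + 339 = 1589.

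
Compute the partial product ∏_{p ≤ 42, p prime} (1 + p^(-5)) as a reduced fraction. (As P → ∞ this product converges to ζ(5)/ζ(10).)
∏ = 2294199100859320856712044015489323376462628228169728/2214697106235397372754351012341556576135326393821335

The primes p ≤ 42 are [2, 3, 5, 7, 11, 13, 17, 19, 23, 29, 31, 37, 41]. For each, (1 + 1/p^5) = (p^5 + 1)/p^5. Multiplying these fractions over p ∈ [2, 3, 5, 7, 11, 13, 17, 19, 23, 29, 31, 37, 41] gives 2294199100859320856712044015489323376462628228169728/2214697106235397372754351012341556576135326393821335. (In the limit P → ∞ this tends to ζ(5)/ζ(10).)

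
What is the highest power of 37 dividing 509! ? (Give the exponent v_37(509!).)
v_37(509!) = 13

Legendre's formula: v_p(n!) = Σ_{k ≥ 1} ⌊n / p^k⌋. For p = 37, n = 509, the terms are:
  ⌊509/37^1⌋ = ⌊509/37⌋ = 13
(the next term ⌊509/37^2⌋ = 0, terminating the sum). Summing: v_37(509!) = 13 = 13.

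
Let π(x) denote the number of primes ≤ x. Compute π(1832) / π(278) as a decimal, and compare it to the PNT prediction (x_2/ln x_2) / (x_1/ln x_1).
π(1832)/π(278) = 282/59 ≈ 4.7797;  PNT prediction ≈ 4.9361.

π(278) = 59 and π(1832) = 282, so π(1832)/π(278) ≈ 4.7797. The PNT-predicted ratio is (1832/ln(1832)) / (278/ln(278)) ≈ 4.9361. The two agree to within a few percent, as expected.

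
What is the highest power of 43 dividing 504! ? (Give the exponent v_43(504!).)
v_43(504!) = 11

Legendre's formula: v_p(n!) = Σ_{k ≥ 1} ⌊n / p^k⌋. For p = 43, n = 504, the terms are:
  ⌊504/43^1⌋ = ⌊504/43⌋ = 11
(the next term ⌊504/43^2⌋ = 0, terminating the sum). Summing: v_43(504!) = 11 = 11.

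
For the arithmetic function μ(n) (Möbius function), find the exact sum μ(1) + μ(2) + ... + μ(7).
Σ_{n ≤ 7} μ(n) = -2

Compute μ(n) for each 1 ≤ n ≤ 7: μ(1) = 1, μ(2) = -1, μ(3) = -1, μ(4) = 0, μ(5) = -1, μ(6) = 1, μ(7) = -1. Summing all 7 values: -2. (Mertens function M(x) = Σ_{n ≤ x} μ(n); on average M(x) should be small (PNT ⟺ M(x) = o(x)).)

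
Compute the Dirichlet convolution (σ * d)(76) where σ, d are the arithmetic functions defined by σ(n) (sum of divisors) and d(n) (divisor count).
(σ * d)(76) = 352

Divisors of 76: [1, 2, 4, 19, 38, 76]. For each d | 76:
  d = 1: σ(1) · d(76/1) = 1 · 6 = 6
  d = 2: σ(2) · d(76/2) = 3 · 4 = 12
  d = 4: σ(4) · d(76/4) = 7 · 2 = 14
  d = 19: σ(19) · d(76/19) = 20 · 3 = 60
  d = 38: σ(38) · d(76/38) = 60 · 2 = 120
  d = 76: σ(76) · d(76/76) = 140 · 1 = 140
Summing: (σ * d)(76) = 6 + 12 + 14 + 60 + 120 + 140 = 352.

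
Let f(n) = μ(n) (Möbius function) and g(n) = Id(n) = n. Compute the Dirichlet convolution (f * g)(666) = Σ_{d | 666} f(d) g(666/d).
(μ * Id)(666) = 216

Divisors of 666: [1, 2, 3, 6, 9, 18, 37, 74, 111, 222, 333, 666]. For each d | 666:
  d = 1: μ(1) · Id(666/1) = 1 · 666 = 666
  d = 2: μ(2) · Id(666/2) = -1 · 333 = -333
  d = 3: μ(3) · Id(666/3) = -1 · 222 = -222
  d = 6: μ(6) · Id(666/6) = 1 · 111 = 111
  d = 9: μ(9) · Id(666/9) = 0 · 74 = 0
  d = 18: μ(18) · Id(666/18) = 0 · 37 = 0
  d = 37: μ(37) · Id(666/37) = -1 · 18 = -18
  d = 74: μ(74) · Id(666/74) = 1 · 9 = 9
  d = 111: μ(111) · Id(666/111) = 1 · 6 = 6
  d = 222: μ(222) · Id(666/222) = -1 · 3 = -3
  d = 333: μ(333) · Id(666/333) = 0 · 2 = 0
  d = 666: μ(666) · Id(666/666) = 0 · 1 = 0
Summing: (μ * Id)(666) = 666 + -333 + -222 + 111 + 0 + 0 + -18 + 9 + 6 + -3 + 0 + 0 = 216.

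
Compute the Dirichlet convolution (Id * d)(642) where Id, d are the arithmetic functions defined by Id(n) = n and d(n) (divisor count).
(Id * d)(642) = 2180

Divisors of 642: [1, 2, 3, 6, 107, 214, 321, 642]. For each d | 642:
  d = 1: Id(1) · d(642/1) = 1 · 8 = 8
  d = 2: Id(2) · d(642/2) = 2 · 4 = 8
  d = 3: Id(3) · d(642/3) = 3 · 4 = 12
  d = 6: Id(6) · d(642/6) = 6 · 2 = 12
  d = 107: Id(107) · d(642/107) = 107 · 4 = 428
  d = 214: Id(214) · d(642/214) = 214 · 2 = 428
  d = 321: Id(321) · d(642/321) = 321 · 2 = 642
  d = 642: Id(642) · d(642/642) = 642 · 1 = 642
Summing: (Id * d)(642) = 8 + 8 + 12 + 12 + 428 + 428 + 642 + 642 = 2180.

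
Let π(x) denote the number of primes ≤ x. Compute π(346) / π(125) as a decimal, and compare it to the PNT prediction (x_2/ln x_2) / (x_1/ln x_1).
π(346)/π(125) = 68/30 ≈ 2.2667;  PNT prediction ≈ 2.2860.

π(125) = 30 and π(346) = 68, so π(346)/π(125) ≈ 2.2667. The PNT-predicted ratio is (346/ln(346)) / (125/ln(125)) ≈ 2.2860. The two agree to within a few percent, as expected.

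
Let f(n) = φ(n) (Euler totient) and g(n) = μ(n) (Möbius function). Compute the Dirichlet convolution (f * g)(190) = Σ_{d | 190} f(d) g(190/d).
(φ * μ)(190) = 0

Divisors of 190: [1, 2, 5, 10, 19, 38, 95, 190]. For each d | 190:
  d = 1: φ(1) · μ(190/1) = 1 · -1 = -1
  d = 2: φ(2) · μ(190/2) = 1 · 1 = 1
  d = 5: φ(5) · μ(190/5) = 4 · 1 = 4
  d = 10: φ(10) · μ(190/10) = 4 · -1 = -4
  d = 19: φ(19) · μ(190/19) = 18 · 1 = 18
  d = 38: φ(38) · μ(190/38) = 18 · -1 = -18
  d = 95: φ(95) · μ(190/95) = 72 · -1 = -72
  d = 190: φ(190) · μ(190/190) = 72 · 1 = 72
Summing: (φ * μ)(190) = -1 + 1 + 4 + -4 + 18 + -18 + -72 + 72 = 0.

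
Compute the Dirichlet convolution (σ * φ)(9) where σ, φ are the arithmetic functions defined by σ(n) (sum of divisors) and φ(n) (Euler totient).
(σ * φ)(9) = 27

Divisors of 9: [1, 3, 9]. For each d | 9:
  d = 1: σ(1) · φ(9/1) = 1 · 6 = 6
  d = 3: σ(3) · φ(9/3) = 4 · 2 = 8
  d = 9: σ(9) · φ(9/9) = 13 · 1 = 13
Summing: (σ * φ)(9) = 6 + 8 + 13 = 27.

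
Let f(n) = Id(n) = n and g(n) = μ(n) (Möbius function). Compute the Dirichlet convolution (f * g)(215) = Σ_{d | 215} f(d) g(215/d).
(Id * μ)(215) = 168

Divisors of 215: [1, 5, 43, 215]. For each d | 215:
  d = 1: Id(1) · μ(215/1) = 1 · 1 = 1
  d = 5: Id(5) · μ(215/5) = 5 · -1 = -5
  d = 43: Id(43) · μ(215/43) = 43 · -1 = -43
  d = 215: Id(215) · μ(215/215) = 215 · 1 = 215
Summing: (Id * μ)(215) = 1 + -5 + -43 + 215 = 168.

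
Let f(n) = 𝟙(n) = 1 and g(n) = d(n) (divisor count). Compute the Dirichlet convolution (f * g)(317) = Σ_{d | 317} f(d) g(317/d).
(𝟙 * d)(317) = 3

Divisors of 317: [1, 317]. For each d | 317:
  d = 1: 𝟙(1) · d(317/1) = 1 · 2 = 2
  d = 317: 𝟙(317) · d(317/317) = 1 · 1 = 1
Summing: (𝟙 * d)(317) = 2 + 1 = 3.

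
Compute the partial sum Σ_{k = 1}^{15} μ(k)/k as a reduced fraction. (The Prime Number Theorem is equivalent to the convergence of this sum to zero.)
Σ μ(k)/k = 304/5005

Values of μ(k) for 1 ≤ k ≤ 15: μ(1) = 1, μ(2) = -1, μ(3) = -1, μ(5) = -1, μ(6) = 1, μ(7) = -1, μ(10) = 1, μ(11) = -1, μ(13) = -1, μ(14) = 1, μ(15) = 1, with μ = 0 on non-squarefree integers. Summing μ(k)/k for k where μ(k) ≠ 0 gives 304/5005 ≈ 0.0607. (PNT ⟺ this sum → 0 as n → ∞.)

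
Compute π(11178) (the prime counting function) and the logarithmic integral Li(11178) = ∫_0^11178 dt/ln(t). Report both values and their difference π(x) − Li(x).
π(11178) = 1355;  Li(11178) ≈ 1373.26;  π(x) − Li(x) ≈ -18.26.

Direct count of primes ≤ 11178 gives π(11178) = 1355. Numerical evaluation of the logarithmic integral gives Li(11178) ≈ 1373.26. The difference π(x) − Li(x) ≈ -18.26 is typically negative for small/moderate x (Li(x) overestimates), though Littlewood's theorem shows this sign changes infinitely often.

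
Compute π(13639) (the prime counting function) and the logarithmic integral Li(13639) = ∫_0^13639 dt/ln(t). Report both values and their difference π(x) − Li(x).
π(13639) = 1612;  Li(13639) ≈ 1634.39;  π(x) − Li(x) ≈ -22.39.

Direct count of primes ≤ 13639 gives π(13639) = 1612. Numerical evaluation of the logarithmic integral gives Li(13639) ≈ 1634.39. The difference π(x) − Li(x) ≈ -22.39 is typically negative for small/moderate x (Li(x) overestimates), though Littlewood's theorem shows this sign changes infinitely often.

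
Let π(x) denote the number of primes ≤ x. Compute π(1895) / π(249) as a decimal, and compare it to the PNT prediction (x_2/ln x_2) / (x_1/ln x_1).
π(1895)/π(249) = 290/53 ≈ 5.4717;  PNT prediction ≈ 5.5639.

π(249) = 53 and π(1895) = 290, so π(1895)/π(249) ≈ 5.4717. The PNT-predicted ratio is (1895/ln(1895)) / (249/ln(249)) ≈ 5.5639. The two agree to within a few percent, as expected.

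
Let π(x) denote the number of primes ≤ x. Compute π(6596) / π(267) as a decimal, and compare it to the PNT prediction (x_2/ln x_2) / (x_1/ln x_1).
π(6596)/π(267) = 852/56 ≈ 15.2143;  PNT prediction ≈ 15.6953.

π(267) = 56 and π(6596) = 852, so π(6596)/π(267) ≈ 15.2143. The PNT-predicted ratio is (6596/ln(6596)) / (267/ln(267)) ≈ 15.6953. The two agree to within a few percent, as expected.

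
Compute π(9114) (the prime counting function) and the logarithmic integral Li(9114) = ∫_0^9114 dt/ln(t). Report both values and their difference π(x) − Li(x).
π(9114) = 1130;  Li(9114) ≈ 1149.46;  π(x) − Li(x) ≈ -19.46.

Direct count of primes ≤ 9114 gives π(9114) = 1130. Numerical evaluation of the logarithmic integral gives Li(9114) ≈ 1149.46. The difference π(x) − Li(x) ≈ -19.46 is typically negative for small/moderate x (Li(x) overestimates), though Littlewood's theorem shows this sign changes infinitely often.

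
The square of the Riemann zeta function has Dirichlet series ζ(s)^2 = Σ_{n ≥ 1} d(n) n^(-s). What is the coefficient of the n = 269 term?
d(269) = 2

ζ(s)^2 = (Σ 1/m^s)(Σ 1/k^s). The coefficient of 1/n^s in the product is the number of ordered pairs (m, k) with mk = n, which equals d(n). For n = 269, divisors are [1, 269], so d(269) = 2.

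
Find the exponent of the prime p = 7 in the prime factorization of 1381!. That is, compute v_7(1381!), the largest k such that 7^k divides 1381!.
v_7(1381!) = 229

Legendre's formula: v_p(n!) = Σ_{k ≥ 1} ⌊n / p^k⌋. For p = 7, n = 1381, the terms are:
  ⌊1381/7^1⌋ = ⌊1381/7⌋ = 197
  ⌊1381/7^2⌋ = ⌊1381/49⌋ = 28
  ⌊1381/7^3⌋ = ⌊1381/343⌋ = 4
(the next term ⌊1381/7^4⌋ = 0, terminating the sum). Summing: v_7(1381!) = 197 + 28 + 4 = 229.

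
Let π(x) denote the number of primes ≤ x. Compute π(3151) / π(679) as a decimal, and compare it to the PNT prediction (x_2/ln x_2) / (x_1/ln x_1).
π(3151)/π(679) = 446/123 ≈ 3.6260;  PNT prediction ≈ 3.7564.

π(679) = 123 and π(3151) = 446, so π(3151)/π(679) ≈ 3.6260. The PNT-predicted ratio is (3151/ln(3151)) / (679/ln(679)) ≈ 3.7564. The two agree to within a few percent, as expected.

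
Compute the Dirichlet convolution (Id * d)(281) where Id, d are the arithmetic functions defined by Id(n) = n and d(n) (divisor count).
(Id * d)(281) = 283

Divisors of 281: [1, 281]. For each d | 281:
  d = 1: Id(1) · d(281/1) = 1 · 2 = 2
  d = 281: Id(281) · d(281/281) = 281 · 1 = 281
Summing: (Id * d)(281) = 2 + 281 = 283.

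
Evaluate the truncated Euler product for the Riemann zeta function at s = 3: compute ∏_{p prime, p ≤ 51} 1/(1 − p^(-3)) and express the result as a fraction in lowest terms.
∏ = 1417934272824755236225375034446860319/1179638474528270622029363943840940032

The primes p ≤ 51 are [2, 3, 5, 7, 11, 13, 17, 19, 23, 29, 31, 37, 41, 43, 47]. For each prime, (1 − 1/p^3)^(-1) = p^3 / (p^3 − 1). The product is (1 − 1/2^3)^(-1), (1 − 1/3^3)^(-1), (1 − 1/5^3)^(-1), (1 − 1/7^3)^(-1), (1 − 1/11^3)^(-1), (1 − 1/13^3)^(-1), (1 − 1/17^3)^(-1), (1 − 1/19^3)^(-1), (1 − 1/23^3)^(-1), (1 − 1/29^3)^(-1), (1 − 1/31^3)^(-1), (1 − 1/37^3)^(-1), (1 − 1/41^3)^(-1), (1 − 1/43^3)^(-1), (1 − 1/47^3)^(-1) = ∏ p^3 / (p^3 − 1) = 1417934272824755236225375034446860319/1179638474528270622029363943840940032.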